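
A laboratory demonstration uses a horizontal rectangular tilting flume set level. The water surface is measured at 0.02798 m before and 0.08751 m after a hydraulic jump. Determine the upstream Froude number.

For a rectangular channel the momentum equation gives q² = ½·g·y₁·y₂·(y₁ + y₂) = ½×9.81×0.02798×0.08751×0.1155 = 0.001387.
q = √0.001387 = 0.03724 m²/s.
V₁ = q/y₁ = 1.331 m/s; Fr₁ = V₁/√(g·y₁) = 2.541.

Fr₁ = 2.541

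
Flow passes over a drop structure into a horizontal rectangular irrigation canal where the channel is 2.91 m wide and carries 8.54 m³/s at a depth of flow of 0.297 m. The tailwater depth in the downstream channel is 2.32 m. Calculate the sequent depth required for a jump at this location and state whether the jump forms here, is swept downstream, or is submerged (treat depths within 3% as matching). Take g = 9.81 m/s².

q = Q/b = 8.54/2.91 = 2.93 m²/s; V₁ = q/y₁ = 9.88 m/s. Fr₁ = V₁/√(g·y₁) = 5.79.
Bélanger equation: y₂/y₁ = ½[√(1 + 8Fr₁²) − 1] = ½[√269.1 − 1] = 7.70.
y₂ = 7.70 × 0.297 = 2.29 m.
Tailwater y_tw = 2.32 m: y_tw ≈ y₂, so the jump forms here.

y₂ = 2.29 m; the jump forms here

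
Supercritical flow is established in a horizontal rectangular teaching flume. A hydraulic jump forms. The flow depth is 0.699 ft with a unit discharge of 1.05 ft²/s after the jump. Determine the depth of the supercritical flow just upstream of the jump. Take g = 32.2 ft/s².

V₂ = q/y₂ = 1.05/0.699 = 1.50 ft/s; Fr₂ = V₂/√(g·y₂) = 0.317.
Since the conjugate-depth ratio holds either way, y₁/y₂ = ½[√(1 + 8Fr₂²) − 1] = ½[√1.802 − 1] = 0.171.
y₁ = 0.171 × 0.699 = 0.120 ft.

y₁ = 0.120 ft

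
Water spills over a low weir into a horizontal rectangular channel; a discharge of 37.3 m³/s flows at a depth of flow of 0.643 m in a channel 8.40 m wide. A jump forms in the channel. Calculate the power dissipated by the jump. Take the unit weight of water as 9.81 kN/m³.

q = Q/b = 37.3/8.40 = 4.44 m²/s; V₁ = q/y₁ = 6.91 m/s. Fr₁ = V₁/√(g·y₁) = 2.75.
Conjugate-depth relation: y₂/y₁ = ½[√(1 + 8Fr₁²) − 1] = ½[√61.48 − 1] = 3.42.
y₂ = 3.42 × 0.643 = 2.20 m.
Head loss: ΔE = (y₂ − y₁)³/(4y₁y₂) = (2.20 − 0.643)³/(4×0.643×2.20) = 3.77/5.66 = 0.667 m.
P = γ·Q·ΔE = 9.81 × 37.3 × 0.667 = 244 kW.

P = 244 kW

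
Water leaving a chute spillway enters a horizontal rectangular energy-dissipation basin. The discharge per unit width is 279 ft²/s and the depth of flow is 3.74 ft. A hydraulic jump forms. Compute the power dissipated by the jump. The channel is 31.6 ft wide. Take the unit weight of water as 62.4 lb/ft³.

P = 54997 hp

V₁ = q/y₁ = 279/3.74 = 74.6 ft/s. Fr₁ = V₁/√(g·y₁) = 74.6/√(32.2×3.74) = 6.80.
Conjugate-depth relation: y₂/y₁ = ½[√(1 + 8Fr₁²) − 1] = ½[√370.7 − 1] = 9.13.
y₂ = 9.13 × 3.74 = 34.1 ft.
Head loss: ΔE = (y₂ − y₁)³/(4y₁y₂) = (34.1 − 3.74)³/(4×3.74×34.1) = 28076/511 = 55.0 ft.
Q = q·b = 279 × 31.6 = 8816 cfs. P = γ·Q·ΔE/550 = 62.4 × 8816 × 55.0 / 550 = 54997 hp.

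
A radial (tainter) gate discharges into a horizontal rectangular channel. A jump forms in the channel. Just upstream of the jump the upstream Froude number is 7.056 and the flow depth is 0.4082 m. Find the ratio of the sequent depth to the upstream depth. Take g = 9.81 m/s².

y₂/y₁ = 9.491

Fr₁ = 7.056 (given).
From the momentum equation for a rectangular channel, y₂/y₁ = ½[√(1 + 8Fr₁²) − 1] = ½[√399.30 − 1] = 9.491.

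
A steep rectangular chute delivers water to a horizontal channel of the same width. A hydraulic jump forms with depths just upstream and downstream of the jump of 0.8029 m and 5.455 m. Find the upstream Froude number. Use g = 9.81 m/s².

Fr₁ = 5.146

For a rectangular channel the momentum equation gives q² = ½·g·y₁·y₂·(y₁ + y₂) = ½×9.81×0.8029×5.455×6.258 = 134.4.
q = √134.4 = 11.59 m²/s.
V₁ = q/y₁ = 14.44 m/s; Fr₁ = V₁/√(g·y₁) = 5.146.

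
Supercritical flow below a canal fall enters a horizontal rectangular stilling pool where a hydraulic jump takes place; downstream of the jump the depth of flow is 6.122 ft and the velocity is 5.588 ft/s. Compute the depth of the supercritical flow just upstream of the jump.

Fr₂ = V₂/√(g·y₂) = 5.588/√(32.2×6.122) = 0.3980.
The Bélanger relation is symmetric: y₁/y₂ = ½[√(1 + 8Fr₂²) − 1] = ½[√2.2672 − 1] = 0.2529.
y₁ = 0.2529 × 6.122 = 1.548 ft.

y₁ = 1.548 ft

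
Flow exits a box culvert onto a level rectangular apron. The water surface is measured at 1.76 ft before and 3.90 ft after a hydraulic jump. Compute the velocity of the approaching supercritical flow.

V₁ = 14.2 ft/s

For a rectangular channel the momentum equation gives q² = ½·g·y₁·y₂·(y₁ + y₂) = ½×32.2×1.76×3.90×5.66 = 625.
q = √625 = 25.0 ft²/s.
V₁ = q/y₁ = 25.0/1.76 = 14.2 ft/s.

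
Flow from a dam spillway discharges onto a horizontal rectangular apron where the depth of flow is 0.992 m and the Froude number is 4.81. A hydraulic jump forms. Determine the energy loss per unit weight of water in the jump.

ΔE = 5.91 m

Fr₁ = 4.81 (given).
Sequent-depth ratio: y₂/y₁ = ½[√(1 + 8Fr₁²) − 1] = ½[√186.1 − 1] = 6.32.
y₂ = 6.32 × 0.992 = 6.27 m.
Head loss: ΔE = (y₂ − y₁)³/(4y₁y₂) = (6.27 − 0.992)³/(4×0.992×6.27) = 147/24.9 = 5.91 m.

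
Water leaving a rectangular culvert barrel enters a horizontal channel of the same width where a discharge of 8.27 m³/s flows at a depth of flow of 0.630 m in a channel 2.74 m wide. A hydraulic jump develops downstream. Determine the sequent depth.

y₂ = 1.43 m

q = Q/b = 8.27/2.74 = 3.02 m²/s; V₁ = q/y₁ = 4.79 m/s. Fr₁ = V₁/√(g·y₁) = 1.93.
By Bélanger, y₂/y₁ = ½[√(1 + 8Fr₁²) − 1] = ½[√30.71 − 1] = 2.27.
y₂ = 2.27 × 0.630 = 1.43 m.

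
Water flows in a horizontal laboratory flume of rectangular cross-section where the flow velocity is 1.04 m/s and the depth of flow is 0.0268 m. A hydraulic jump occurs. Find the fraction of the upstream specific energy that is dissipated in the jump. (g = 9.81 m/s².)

ΔE/E₁ = 0.0954 (9.54%)

Fr₁ = V₁/√(g·y₁) = 1.04/√(9.81×0.0268) = 2.03.
By Bélanger, y₂/y₁ = ½[√(1 + 8Fr₁²) − 1] = ½[√33.91 − 1] = 2.41.
y₂ = 2.41 × 0.0268 = 0.0646 m.
E₁ = y₁ + V₁²/2g = 0.0819 m. ΔE = (y₂ − y₁)³/(4y₁y₂) = 0.00782 m. ΔE/E₁ = 0.00782/0.0819 = 0.0954.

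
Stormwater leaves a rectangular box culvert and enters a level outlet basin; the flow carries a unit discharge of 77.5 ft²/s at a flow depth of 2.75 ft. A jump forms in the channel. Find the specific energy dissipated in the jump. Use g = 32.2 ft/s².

V₁ = q/y₁ = 77.5/2.75 = 28.2 ft/s. Fr₁ = V₁/√(g·y₁) = 28.2/√(32.2×2.75) = 2.99.
Bélanger equation: y₂/y₁ = ½[√(1 + 8Fr₁²) − 1] = ½[√72.75 − 1] = 3.76.
y₂ = 3.76 × 2.75 = 10.4 ft.
Head loss: ΔE = (y₂ − y₁)³/(4y₁y₂) = (10.4 − 2.75)³/(4×2.75×10.4) = 440/114 = 3.86 ft.

ΔE = 3.86 ft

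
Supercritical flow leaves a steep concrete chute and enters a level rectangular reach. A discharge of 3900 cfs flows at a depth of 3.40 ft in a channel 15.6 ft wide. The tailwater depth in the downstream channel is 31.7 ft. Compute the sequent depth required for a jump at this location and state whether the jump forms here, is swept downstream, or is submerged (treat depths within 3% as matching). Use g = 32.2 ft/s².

y₂ = 32.1 ft; the jump forms here

q = Q/b = 3900/15.6 = 250 ft²/s; V₁ = q/y₁ = 73.5 ft/s. Fr₁ = V₁/√(g·y₁) = 7.03.
Bélanger equation: y₂/y₁ = ½[√(1 + 8Fr₁²) − 1] = ½[√396.1 − 1] = 9.45.
y₂ = 9.45 × 3.40 = 32.1 ft.
Tailwater y_tw = 31.7 ft: y_tw ≈ y₂, so the jump forms here.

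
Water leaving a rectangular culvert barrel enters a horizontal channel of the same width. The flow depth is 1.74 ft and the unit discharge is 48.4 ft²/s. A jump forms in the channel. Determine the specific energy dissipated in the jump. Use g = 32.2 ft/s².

ΔE = 4.91 ft

V₁ = q/y₁ = 48.4/1.74 = 27.8 ft/s. Fr₁ = V₁/√(g·y₁) = 27.8/√(32.2×1.74) = 3.72.
From the momentum equation for a rectangular channel, y₂/y₁ = ½[√(1 + 8Fr₁²) − 1] = ½[√111.5 − 1] = 4.78.
y₂ = 4.78 × 1.74 = 8.32 ft.
Head loss: ΔE = (y₂ − y₁)³/(4y₁y₂) = (8.32 − 1.74)³/(4×1.74×8.32) = 284/57.9 = 4.91 ft.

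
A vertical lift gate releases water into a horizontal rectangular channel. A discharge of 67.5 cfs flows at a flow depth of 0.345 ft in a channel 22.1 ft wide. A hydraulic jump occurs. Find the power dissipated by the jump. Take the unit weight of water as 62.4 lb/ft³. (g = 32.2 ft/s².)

q = Q/b = 67.5/22.1 = 3.05 ft²/s; V₁ = q/y₁ = 8.85 ft/s. Fr₁ = V₁/√(g·y₁) = 2.66.
Conjugate-depth relation: y₂/y₁ = ½[√(1 + 8Fr₁²) − 1] = ½[√57.44 − 1] = 3.29.
y₂ = 3.29 × 0.345 = 1.13 ft.
Head loss: ΔE = (y₂ − y₁)³/(4y₁y₂) = (1.13 − 0.345)³/(4×0.345×1.13) = 0.493/1.57 = 0.315 ft.
P = γ·Q·ΔE/550 = 62.4 × 67.5 × 0.315 / 550 = 2.41 hp.

P = 2.41 hp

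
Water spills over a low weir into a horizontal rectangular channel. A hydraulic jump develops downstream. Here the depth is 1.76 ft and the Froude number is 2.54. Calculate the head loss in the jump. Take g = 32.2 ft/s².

Fr₁ = 2.54 (given).
Bélanger equation: y₂/y₁ = ½[√(1 + 8Fr₁²) − 1] = ½[√52.61 − 1] = 3.13.
y₂ = 3.13 × 1.76 = 5.50 ft.
Head loss: ΔE = (y₂ − y₁)³/(4y₁y₂) = (5.50 − 1.76)³/(4×1.76×5.50) = 52.4/38.7 = 1.35 ft.

ΔE = 1.35 ft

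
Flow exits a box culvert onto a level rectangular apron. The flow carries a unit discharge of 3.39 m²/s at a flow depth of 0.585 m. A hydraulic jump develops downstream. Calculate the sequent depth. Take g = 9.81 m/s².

V₁ = q/y₁ = 3.39/0.585 = 5.79 m/s. Fr₁ = V₁/√(g·y₁) = 5.79/√(9.81×0.585) = 2.42.
Bélanger equation: y₂/y₁ = ½[√(1 + 8Fr₁²) − 1] = ½[√47.81 − 1] = 2.96.
y₂ = 2.96 × 0.585 = 1.73 m.

y₂ = 1.73 m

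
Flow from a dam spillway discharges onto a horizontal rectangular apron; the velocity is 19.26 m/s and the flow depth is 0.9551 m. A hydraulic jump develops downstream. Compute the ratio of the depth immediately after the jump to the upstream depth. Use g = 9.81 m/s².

y₂/y₁ = 8.412

Fr₁ = V₁/√(g·y₁) = 19.26/√(9.81×0.9551) = 6.292.
From the momentum equation for a rectangular channel, y₂/y₁ = ½[√(1 + 8Fr₁²) − 1] = ½[√317.73 − 1] = 8.412.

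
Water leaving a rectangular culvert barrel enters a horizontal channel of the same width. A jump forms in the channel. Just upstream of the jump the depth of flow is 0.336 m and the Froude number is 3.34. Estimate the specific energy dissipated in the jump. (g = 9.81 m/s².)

Fr₁ = 3.34 (given).
Sequent-depth ratio: y₂/y₁ = ½[√(1 + 8Fr₁²) − 1] = ½[√90.24 − 1] = 4.25.
y₂ = 4.25 × 0.336 = 1.43 m.
V₁ = Fr₁·√(g·y₁) = 3.34×√(9.81×0.336) = 6.06 m/s; q = V₁·y₁ = 2.04 m²/s. V₂ = q/y₂ = 2.04/1.43 = 1.43 m/s. E₁ = y₁ + V₁²/2g = 2.21 m; E₂ = y₂ + V₂²/2g = 1.53 m. ΔE = E₁ − E₂ = 0.678 m.

ΔE = 0.678 m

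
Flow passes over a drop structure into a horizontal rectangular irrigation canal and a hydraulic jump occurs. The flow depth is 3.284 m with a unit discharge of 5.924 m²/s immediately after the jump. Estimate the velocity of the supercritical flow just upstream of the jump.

V₁ = 10.47 m/s

V₂ = q/y₂ = 5.924/3.284 = 1.804 m/s; Fr₂ = V₂/√(g·y₂) = 0.3178.
Since the conjugate-depth ratio holds either way, y₁/y₂ = ½[√(1 + 8Fr₂²) − 1] = ½[√1.8081 − 1] = 0.1723.
y₁ = 0.1723 × 3.284 = 0.5659 m.
V₁ = q/y₁ = 5.924/0.5659 = 10.47 m/s.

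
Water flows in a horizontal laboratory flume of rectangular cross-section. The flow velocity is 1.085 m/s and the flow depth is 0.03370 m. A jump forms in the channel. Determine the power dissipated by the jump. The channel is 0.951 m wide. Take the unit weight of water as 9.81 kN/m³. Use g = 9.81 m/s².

Fr₁ = V₁/√(g·y₁) = 1.085/√(9.81×0.03370) = 1.887.
By Bélanger, y₂/y₁ = ½[√(1 + 8Fr₁²) − 1] = ½[√29.487 − 1] = 2.215.
y₂ = 2.215 × 0.03370 = 0.07465 m.
q = V₁·y₁ = 1.085 × 0.03370 = 0.03656 m²/s. V₂ = q/y₂ = 0.03656/0.07465 = 0.4898 m/s. E₁ = y₁ + V₁²/2g = 0.09370 m; E₂ = y₂ + V₂²/2g = 0.08688 m. ΔE = E₁ − E₂ = 0.006824 m.
Q = q·b = 0.03656 × 0.951 = 0.03477 m³/s. P = γ·Q·ΔE = 9.81 × 0.03477 × 0.006824 = 0.002328 kW.

P = 0.002328 kW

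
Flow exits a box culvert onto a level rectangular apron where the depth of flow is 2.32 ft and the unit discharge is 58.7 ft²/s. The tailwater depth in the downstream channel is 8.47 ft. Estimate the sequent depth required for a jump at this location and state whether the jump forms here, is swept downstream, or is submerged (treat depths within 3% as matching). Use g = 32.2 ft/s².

V₁ = q/y₁ = 58.7/2.32 = 25.3 ft/s. Fr₁ = V₁/√(g·y₁) = 25.3/√(32.2×2.32) = 2.93.
From the momentum equation for a rectangular channel, y₂/y₁ = ½[√(1 + 8Fr₁²) − 1] = ½[√69.56 − 1] = 3.67.
y₂ = 3.67 × 2.32 = 8.51 ft.
Tailwater y_tw = 8.47 ft: y_tw ≈ y₂, so the jump forms here.

y₂ = 8.51 ft; the jump forms here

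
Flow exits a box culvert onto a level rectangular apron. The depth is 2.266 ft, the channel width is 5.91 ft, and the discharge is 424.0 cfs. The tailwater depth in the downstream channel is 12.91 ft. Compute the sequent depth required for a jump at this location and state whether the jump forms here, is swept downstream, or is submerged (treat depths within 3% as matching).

y₂ = 10.80 ft; the jump is submerged

q = Q/b = 424.0/5.91 = 71.74 ft²/s; V₁ = q/y₁ = 31.66 ft/s. Fr₁ = V₁/√(g·y₁) = 3.706.
Bélanger equation: y₂/y₁ = ½[√(1 + 8Fr₁²) − 1] = ½[√110.90 − 1] = 4.766.
y₂ = 4.766 × 2.266 = 10.80 ft.
Tailwater y_tw = 12.91 ft: y_tw > y₂, so the jump is submerged.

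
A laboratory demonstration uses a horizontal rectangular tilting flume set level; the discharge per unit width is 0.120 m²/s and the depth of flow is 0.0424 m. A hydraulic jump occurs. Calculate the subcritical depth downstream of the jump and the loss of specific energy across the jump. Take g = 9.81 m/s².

V₁ = q/y₁ = 0.120/0.0424 = 2.83 m/s. Fr₁ = V₁/√(g·y₁) = 2.83/√(9.81×0.0424) = 4.39.
By Bélanger, y₂/y₁ = ½[√(1 + 8Fr₁²) − 1] = ½[√155.1 − 1] = 5.73.
y₂ = 5.73 × 0.0424 = 0.243 m.
Head loss: ΔE = (y₂ − y₁)³/(4y₁y₂) = (0.243 − 0.0424)³/(4×0.0424×0.243) = 0.00805/0.0412 = 0.195 m.

y₂ = 0.243 m; ΔE = 0.195 m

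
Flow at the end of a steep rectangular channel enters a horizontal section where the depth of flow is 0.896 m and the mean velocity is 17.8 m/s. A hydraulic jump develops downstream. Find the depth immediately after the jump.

Fr₁ = V₁/√(g·y₁) = 17.8/√(9.81×0.896) = 6.00.
Bélanger equation: y₂/y₁ = ½[√(1 + 8Fr₁²) − 1] = ½[√289.4 − 1] = 8.01.
y₂ = 8.01 × 0.896 = 7.17 m.

y₂ = 7.17 m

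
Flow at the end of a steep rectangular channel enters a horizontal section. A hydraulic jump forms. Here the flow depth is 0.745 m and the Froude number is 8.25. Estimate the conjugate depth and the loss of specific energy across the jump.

Fr₁ = 8.25 (given).
By Bélanger, y₂/y₁ = ½[√(1 + 8Fr₁²) − 1] = ½[√545.5 − 1] = 11.2.
y₂ = 11.2 × 0.745 = 8.33 m.
Head loss: ΔE = (y₂ − y₁)³/(4y₁y₂) = (8.33 − 0.745)³/(4×0.745×8.33) = 436/24.8 = 17.6 m.

y₂ = 8.33 m; ΔE = 17.6 m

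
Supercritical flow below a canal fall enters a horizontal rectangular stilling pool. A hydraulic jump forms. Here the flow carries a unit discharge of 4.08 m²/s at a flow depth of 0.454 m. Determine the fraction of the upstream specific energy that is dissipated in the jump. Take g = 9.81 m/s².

V₁ = q/y₁ = 4.08/0.454 = 8.99 m/s. Fr₁ = V₁/√(g·y₁) = 8.99/√(9.81×0.454) = 4.26.
Conjugate-depth relation: y₂/y₁ = ½[√(1 + 8Fr₁²) − 1] = ½[√146.1 − 1] = 5.54.
y₂ = 5.54 × 0.454 = 2.52 m.
E₁ = y₁ + V₁²/2g = 4.57 m. ΔE = (y₂ − y₁)³/(4y₁y₂) = 1.92 m. ΔE/E₁ = 1.92/4.57 = 0.420.

ΔE/E₁ = 0.420 (42.0%)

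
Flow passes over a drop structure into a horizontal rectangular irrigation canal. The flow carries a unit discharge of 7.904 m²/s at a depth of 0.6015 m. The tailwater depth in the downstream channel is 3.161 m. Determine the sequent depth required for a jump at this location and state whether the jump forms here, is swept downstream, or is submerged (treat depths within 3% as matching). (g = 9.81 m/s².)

V₁ = q/y₁ = 7.904/0.6015 = 13.14 m/s. Fr₁ = V₁/√(g·y₁) = 13.14/√(9.81×0.6015) = 5.410.
Conjugate-depth relation: y₂/y₁ = ½[√(1 + 8Fr₁²) − 1] = ½[√235.10 − 1] = 7.167.
y₂ = 7.167 × 0.6015 = 4.311 m.
Tailwater y_tw = 3.161 m: y_tw < y₂, so the jump is swept downstream.

y₂ = 4.311 m; the jump is swept downstream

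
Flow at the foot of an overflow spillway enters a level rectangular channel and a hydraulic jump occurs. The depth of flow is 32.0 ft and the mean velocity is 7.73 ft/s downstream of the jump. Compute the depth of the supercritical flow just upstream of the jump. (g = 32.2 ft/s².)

Fr₂ = V₂/√(g·y₂) = 7.73/√(32.2×32.0) = 0.241.
From the momentum equation (using Fr₂), y₁/y₂ = ½[√(1 + 8Fr₂²) − 1] = ½[√1.464 − 1] = 0.105.
y₁ = 0.105 × 32.0 = 3.36 ft.

y₁ = 3.36 ft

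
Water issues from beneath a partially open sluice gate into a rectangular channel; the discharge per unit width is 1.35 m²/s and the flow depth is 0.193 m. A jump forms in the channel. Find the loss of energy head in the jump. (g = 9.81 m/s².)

V₁ = q/y₁ = 1.35/0.193 = 6.99 m/s. Fr₁ = V₁/√(g·y₁) = 6.99/√(9.81×0.193) = 5.08.
Bélanger equation: y₂/y₁ = ½[√(1 + 8Fr₁²) − 1] = ½[√207.7 − 1] = 6.71.
y₂ = 6.71 × 0.193 = 1.29 m.
V₂ = q/y₂ = 1.35/1.29 = 1.04 m/s. E₁ = y₁ + V₁²/2g = 2.69 m; E₂ = y₂ + V₂²/2g = 1.35 m. ΔE = E₁ − E₂ = 1.34 m.

ΔE = 1.34 m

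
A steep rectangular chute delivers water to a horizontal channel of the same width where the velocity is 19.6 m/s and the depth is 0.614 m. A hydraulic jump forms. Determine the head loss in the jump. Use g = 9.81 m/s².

ΔE = 13.4 m

Fr₁ = V₁/√(g·y₁) = 19.6/√(9.81×0.614) = 7.99.
Sequent-depth ratio: y₂/y₁ = ½[√(1 + 8Fr₁²) − 1] = ½[√511.2 − 1] = 10.8.
y₂ = 10.8 × 0.614 = 6.63 m.
Head loss: ΔE = (y₂ − y₁)³/(4y₁y₂) = (6.63 − 0.614)³/(4×0.614×6.63) = 218/16.3 = 13.4 m.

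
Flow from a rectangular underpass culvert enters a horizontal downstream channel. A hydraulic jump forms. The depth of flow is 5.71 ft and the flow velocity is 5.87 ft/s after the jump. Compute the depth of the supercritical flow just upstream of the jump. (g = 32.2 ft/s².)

Fr₂ = V₂/√(g·y₂) = 5.87/√(32.2×5.71) = 0.433.
From the momentum equation (using Fr₂), y₁/y₂ = ½[√(1 + 8Fr₂²) − 1] = ½[√2.499 − 1] = 0.290.
y₁ = 0.290 × 5.71 = 1.66 ft.

y₁ = 1.66 ft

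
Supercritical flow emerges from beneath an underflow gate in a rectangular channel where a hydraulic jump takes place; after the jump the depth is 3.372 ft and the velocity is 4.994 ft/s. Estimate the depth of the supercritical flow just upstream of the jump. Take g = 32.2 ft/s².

y₁ = 1.154 ft

Fr₂ = V₂/√(g·y₂) = 4.994/√(32.2×3.372) = 0.4793.
Applying the sequent-depth relation in reverse, y₁/y₂ = ½[√(1 + 8Fr₂²) − 1] = ½[√2.8376 − 1] = 0.3423.
y₁ = 0.3423 × 3.372 = 1.154 ft.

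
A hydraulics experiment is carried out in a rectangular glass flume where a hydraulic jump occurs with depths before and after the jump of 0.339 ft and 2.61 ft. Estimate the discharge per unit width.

q = 6.48 ft²/s

For a rectangular channel the momentum equation gives q² = ½·g·y₁·y₂·(y₁ + y₂) = ½×32.2×0.339×2.61×2.95 = 42.0.
q = √42.0 = 6.48 ft²/s.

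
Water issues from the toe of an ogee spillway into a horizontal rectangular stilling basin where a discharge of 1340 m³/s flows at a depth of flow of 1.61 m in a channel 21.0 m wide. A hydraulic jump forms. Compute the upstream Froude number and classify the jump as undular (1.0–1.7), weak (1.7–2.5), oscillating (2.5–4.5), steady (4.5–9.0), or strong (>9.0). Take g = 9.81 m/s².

Fr₁ = 9.97; strong jump

q = Q/b = 1340/21.0 = 63.8 m²/s; V₁ = q/y₁ = 39.6 m/s. Fr₁ = V₁/√(g·y₁) = 9.97.
Fr₁ = 9.97 lies in the strong range.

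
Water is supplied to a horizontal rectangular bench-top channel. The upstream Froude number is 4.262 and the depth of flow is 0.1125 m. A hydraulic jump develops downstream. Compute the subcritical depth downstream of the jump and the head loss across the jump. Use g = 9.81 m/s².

y₂ = 0.6242 m; ΔE = 0.4769 m

Fr₁ = 4.262 (given).
Bélanger equation: y₂/y₁ = ½[√(1 + 8Fr₁²) − 1] = ½[√146.32 − 1] = 5.548.
y₂ = 5.548 × 0.1125 = 0.6242 m.
V₁ = Fr₁·√(g·y₁) = 4.262×√(9.81×0.1125) = 4.477 m/s; q = V₁·y₁ = 0.5037 m²/s. V₂ = q/y₂ = 0.5037/0.6242 = 0.8070 m/s. E₁ = y₁ + V₁²/2g = 1.134 m; E₂ = y₂ + V₂²/2g = 0.6574 m. ΔE = E₁ − E₂ = 0.4769 m.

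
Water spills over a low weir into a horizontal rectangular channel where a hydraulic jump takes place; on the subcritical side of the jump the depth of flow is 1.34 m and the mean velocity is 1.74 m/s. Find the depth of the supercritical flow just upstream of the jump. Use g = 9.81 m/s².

y₁ = 0.460 m

Fr₂ = V₂/√(g·y₂) = 1.74/√(9.81×1.34) = 0.480.
From the momentum equation (using Fr₂), y₁/y₂ = ½[√(1 + 8Fr₂²) − 1] = ½[√2.843 − 1] = 0.343.
y₁ = 0.343 × 1.34 = 0.460 m.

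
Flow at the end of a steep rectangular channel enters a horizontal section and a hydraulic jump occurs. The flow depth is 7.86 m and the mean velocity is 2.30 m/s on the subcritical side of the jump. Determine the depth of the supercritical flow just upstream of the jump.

Fr₂ = V₂/√(g·y₂) = 2.30/√(9.81×7.86) = 0.262.
Applying the sequent-depth relation in reverse, y₁/y₂ = ½[√(1 + 8Fr₂²) − 1] = ½[√1.549 − 1] = 0.122.
y₁ = 0.122 × 7.86 = 0.961 m.

y₁ = 0.961 m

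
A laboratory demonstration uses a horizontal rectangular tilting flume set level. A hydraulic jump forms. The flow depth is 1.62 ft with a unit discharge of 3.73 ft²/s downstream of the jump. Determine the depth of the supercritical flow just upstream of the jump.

y₁ = 0.281 ft

V₂ = q/y₂ = 3.73/1.62 = 2.30 ft/s; Fr₂ = V₂/√(g·y₂) = 0.319.
Since the conjugate-depth ratio holds either way, y₁/y₂ = ½[√(1 + 8Fr₂²) − 1] = ½[√1.813 − 1] = 0.173.
y₁ = 0.173 × 1.62 = 0.281 ft.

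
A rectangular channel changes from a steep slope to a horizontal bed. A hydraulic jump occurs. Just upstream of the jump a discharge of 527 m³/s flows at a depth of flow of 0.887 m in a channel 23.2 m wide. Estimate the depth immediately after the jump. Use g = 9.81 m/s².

y₂ = 10.5 m

q = Q/b = 527/23.2 = 22.7 m²/s; V₁ = q/y₁ = 25.6 m/s. Fr₁ = V₁/√(g·y₁) = 8.68.
Bélanger equation: y₂/y₁ = ½[√(1 + 8Fr₁²) − 1] = ½[√604.0 − 1] = 11.8.
y₂ = 11.8 × 0.887 = 10.5 m.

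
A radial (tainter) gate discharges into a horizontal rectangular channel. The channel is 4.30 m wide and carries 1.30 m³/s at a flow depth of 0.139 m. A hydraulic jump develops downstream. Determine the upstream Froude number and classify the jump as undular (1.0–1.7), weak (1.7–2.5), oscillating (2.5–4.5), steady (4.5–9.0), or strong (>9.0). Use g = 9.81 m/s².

Fr₁ = 1.86; weak jump

q = Q/b = 1.30/4.30 = 0.302 m²/s; V₁ = q/y₁ = 2.18 m/s. Fr₁ = V₁/√(g·y₁) = 1.86.
Fr₁ = 1.86 lies in the weak range.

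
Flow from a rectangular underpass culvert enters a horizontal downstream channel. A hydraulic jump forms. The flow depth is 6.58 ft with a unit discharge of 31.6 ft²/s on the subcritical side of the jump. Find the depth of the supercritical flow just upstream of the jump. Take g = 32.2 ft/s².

y₁ = 1.21 ft

V₂ = q/y₂ = 31.6/6.58 = 4.80 ft/s; Fr₂ = V₂/√(g·y₂) = 0.330.
Since the conjugate-depth ratio holds either way, y₁/y₂ = ½[√(1 + 8Fr₂²) − 1] = ½[√1.871 − 1] = 0.184.
y₁ = 0.184 × 6.58 = 1.21 ft.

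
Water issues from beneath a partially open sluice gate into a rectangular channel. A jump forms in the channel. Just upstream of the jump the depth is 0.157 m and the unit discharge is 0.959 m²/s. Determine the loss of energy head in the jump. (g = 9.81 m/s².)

ΔE = 0.996 m

V₁ = q/y₁ = 0.959/0.157 = 6.11 m/s. Fr₁ = V₁/√(g·y₁) = 6.11/√(9.81×0.157) = 4.92.
From the momentum equation for a rectangular channel, y₂/y₁ = ½[√(1 + 8Fr₁²) − 1] = ½[√194.8 − 1] = 6.48.
y₂ = 6.48 × 0.157 = 1.02 m.
Head loss: ΔE = (y₂ − y₁)³/(4y₁y₂) = (1.02 − 0.157)³/(4×0.157×1.02) = 0.636/0.639 = 0.996 m.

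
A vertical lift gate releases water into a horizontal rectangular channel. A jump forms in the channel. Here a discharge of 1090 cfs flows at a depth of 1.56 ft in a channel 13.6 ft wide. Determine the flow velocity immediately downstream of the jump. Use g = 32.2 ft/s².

q = Q/b = 1090/13.6 = 80.1 ft²/s; V₁ = q/y₁ = 51.4 ft/s. Fr₁ = V₁/√(g·y₁) = 7.25.
By Bélanger, y₂/y₁ = ½[√(1 + 8Fr₁²) − 1] = ½[√421.4 − 1] = 9.76.
y₂ = 9.76 × 1.56 = 15.2 ft.
V₂ = q/y₂ = 80.1/15.2 = 5.26 ft/s.

V₂ = 5.26 ft/s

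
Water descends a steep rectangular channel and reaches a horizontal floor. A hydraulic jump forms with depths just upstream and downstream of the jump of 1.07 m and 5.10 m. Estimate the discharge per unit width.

For a rectangular channel the momentum equation gives q² = ½·g·y₁·y₂·(y₁ + y₂) = ½×9.81×1.07×5.10×6.17 = 165.
q = √165 = 12.9 m²/s.

q = 12.9 m²/s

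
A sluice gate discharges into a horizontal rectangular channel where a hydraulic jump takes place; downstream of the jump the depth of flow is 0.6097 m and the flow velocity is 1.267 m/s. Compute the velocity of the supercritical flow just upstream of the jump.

Fr₂ = V₂/√(g·y₂) = 1.267/√(9.81×0.6097) = 0.5181.
Since the conjugate-depth ratio holds either way, y₁/y₂ = ½[√(1 + 8Fr₂²) − 1] = ½[√3.1471 − 1] = 0.3870.
y₁ = 0.3870 × 0.6097 = 0.2360 m.
V₁ = q/y₁ = 0.7725/0.2360 = 3.274 m/s.

V₁ = 3.274 m/s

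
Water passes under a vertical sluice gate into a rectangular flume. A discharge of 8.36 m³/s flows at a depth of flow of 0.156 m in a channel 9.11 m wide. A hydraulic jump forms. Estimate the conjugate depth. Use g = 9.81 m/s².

q = Q/b = 8.36/9.11 = 0.918 m²/s; V₁ = q/y₁ = 5.88 m/s. Fr₁ = V₁/√(g·y₁) = 4.76.
Bélanger equation: y₂/y₁ = ½[√(1 + 8Fr₁²) − 1] = ½[√181.9 − 1] = 6.24.
y₂ = 6.24 × 0.156 = 0.974 m.

y₂ = 0.974 m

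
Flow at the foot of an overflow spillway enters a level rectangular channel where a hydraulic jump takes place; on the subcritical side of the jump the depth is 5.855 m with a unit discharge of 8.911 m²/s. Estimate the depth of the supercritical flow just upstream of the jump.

V₂ = q/y₂ = 8.911/5.855 = 1.522 m/s; Fr₂ = V₂/√(g·y₂) = 0.2008.
The Bélanger relation is symmetric: y₁/y₂ = ½[√(1 + 8Fr₂²) − 1] = ½[√1.3226 − 1] = 0.07503.
y₁ = 0.07503 × 5.855 = 0.4393 m.

y₁ = 0.4393 m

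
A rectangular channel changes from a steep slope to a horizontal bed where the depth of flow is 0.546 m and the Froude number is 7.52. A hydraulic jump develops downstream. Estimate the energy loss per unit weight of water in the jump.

Fr₁ = 7.52 (given).
Sequent-depth ratio: y₂/y₁ = ½[√(1 + 8Fr₁²) − 1] = ½[√453.4 − 1] = 10.1.
y₂ = 10.1 × 0.546 = 5.54 m.
V₁ = Fr₁·√(g·y₁) = 7.52×√(9.81×0.546) = 17.4 m/s; q = V₁·y₁ = 9.50 m²/s. V₂ = q/y₂ = 9.50/5.54 = 1.72 m/s. E₁ = y₁ + V₁²/2g = 16.0 m; E₂ = y₂ + V₂²/2g = 5.69 m. ΔE = E₁ − E₂ = 10.3 m.

ΔE = 10.3 m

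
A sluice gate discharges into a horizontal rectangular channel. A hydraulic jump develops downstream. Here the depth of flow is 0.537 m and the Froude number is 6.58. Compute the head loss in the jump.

Fr₁ = 6.58 (given).
Conjugate-depth relation: y₂/y₁ = ½[√(1 + 8Fr₁²) − 1] = ½[√347.4 − 1] = 8.82.
y₂ = 8.82 × 0.537 = 4.74 m.
Head loss: ΔE = (y₂ − y₁)³/(4y₁y₂) = (4.74 − 0.537)³/(4×0.537×4.74) = 74.0/10.2 = 7.28 m.

ΔE = 7.28 m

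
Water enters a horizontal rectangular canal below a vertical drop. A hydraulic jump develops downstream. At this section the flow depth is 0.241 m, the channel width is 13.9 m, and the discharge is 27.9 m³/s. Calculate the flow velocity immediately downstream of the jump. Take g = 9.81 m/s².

V₂ = 1.16 m/s

q = Q/b = 27.9/13.9 = 2.01 m²/s; V₁ = q/y₁ = 8.33 m/s. Fr₁ = V₁/√(g·y₁) = 5.42.
Sequent-depth ratio: y₂/y₁ = ½[√(1 + 8Fr₁²) − 1] = ½[√235.7 − 1] = 7.18.
y₂ = 7.18 × 0.241 = 1.73 m.
V₂ = q/y₂ = 2.01/1.73 = 1.16 m/s.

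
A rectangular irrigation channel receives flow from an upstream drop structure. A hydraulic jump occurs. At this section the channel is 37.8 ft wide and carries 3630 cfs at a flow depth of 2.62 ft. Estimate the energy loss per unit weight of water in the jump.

q = Q/b = 3630/37.8 = 96.0 ft²/s; V₁ = q/y₁ = 36.7 ft/s. Fr₁ = V₁/√(g·y₁) = 3.99.
Sequent-depth ratio: y₂/y₁ = ½[√(1 + 8Fr₁²) − 1] = ½[√128.4 − 1] = 5.17.
y₂ = 5.17 × 2.62 = 13.5 ft.
Head loss: ΔE = (y₂ − y₁)³/(4y₁y₂) = (13.5 − 2.62)³/(4×2.62×13.5) = 1300/142 = 9.17 ft.

ΔE = 9.17 ft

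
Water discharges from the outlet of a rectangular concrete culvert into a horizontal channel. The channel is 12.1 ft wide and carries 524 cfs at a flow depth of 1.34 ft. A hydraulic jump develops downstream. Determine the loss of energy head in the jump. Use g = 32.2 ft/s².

ΔE = 8.49 ft

q = Q/b = 524/12.1 = 43.3 ft²/s; V₁ = q/y₁ = 32.3 ft/s. Fr₁ = V₁/√(g·y₁) = 4.92.
Sequent-depth ratio: y₂/y₁ = ½[√(1 + 8Fr₁²) − 1] = ½[√194.6 − 1] = 6.48.
y₂ = 6.48 × 1.34 = 8.68 ft.
Head loss: ΔE = (y₂ − y₁)³/(4y₁y₂) = (8.68 − 1.34)³/(4×1.34×8.68) = 395/46.5 = 8.49 ft.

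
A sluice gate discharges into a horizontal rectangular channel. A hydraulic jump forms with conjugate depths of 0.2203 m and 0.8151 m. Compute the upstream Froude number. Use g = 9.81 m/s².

For a rectangular channel the momentum equation gives q² = ½·g·y₁·y₂·(y₁ + y₂) = ½×9.81×0.2203×0.8151×1.035 = 0.9120.
q = √0.9120 = 0.9550 m²/s.
V₁ = q/y₁ = 4.335 m/s; Fr₁ = V₁/√(g·y₁) = 2.949.

Fr₁ = 2.949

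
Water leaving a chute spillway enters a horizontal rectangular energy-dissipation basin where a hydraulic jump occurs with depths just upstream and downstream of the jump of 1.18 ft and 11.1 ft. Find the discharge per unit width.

q = 50.9 ft²/s

For a rectangular channel the momentum equation gives q² = ½·g·y₁·y₂·(y₁ + y₂) = ½×32.2×1.18×11.1×12.3 = 2590.
q = √2590 = 50.9 ft²/s.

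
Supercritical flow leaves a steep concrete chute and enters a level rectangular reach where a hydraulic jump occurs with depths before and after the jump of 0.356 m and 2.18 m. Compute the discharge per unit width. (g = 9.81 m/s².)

q = 3.11 m²/s

For a rectangular channel the momentum equation gives q² = ½·g·y₁·y₂·(y₁ + y₂) = ½×9.81×0.356×2.18×2.54 = 9.65.
q = √9.65 = 3.11 m²/s.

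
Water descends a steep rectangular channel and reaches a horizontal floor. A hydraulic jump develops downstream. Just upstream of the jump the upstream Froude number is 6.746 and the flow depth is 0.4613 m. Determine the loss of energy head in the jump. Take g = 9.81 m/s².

ΔE = 6.653 m

Fr₁ = 6.746 (given).
Bélanger equation: y₂/y₁ = ½[√(1 + 8Fr₁²) − 1] = ½[√365.07 − 1] = 9.053.
y₂ = 9.053 × 0.4613 = 4.176 m.
Head loss: ΔE = (y₂ − y₁)³/(4y₁y₂) = (4.176 − 0.4613)³/(4×0.4613×4.176) = 51.27/7.706 = 6.653 m.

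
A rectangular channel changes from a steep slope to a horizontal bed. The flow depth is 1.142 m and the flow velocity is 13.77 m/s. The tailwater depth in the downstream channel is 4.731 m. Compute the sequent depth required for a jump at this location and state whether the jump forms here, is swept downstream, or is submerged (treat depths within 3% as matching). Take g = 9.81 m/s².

y₂ = 6.098 m; the jump is swept downstream

Fr₁ = V₁/√(g·y₁) = 13.77/√(9.81×1.142) = 4.114.
Conjugate-depth relation: y₂/y₁ = ½[√(1 + 8Fr₁²) − 1] = ½[√136.40 − 1] = 5.340.
y₂ = 5.340 × 1.142 = 6.098 m.
Tailwater y_tw = 4.731 m: y_tw < y₂, so the jump is swept downstream.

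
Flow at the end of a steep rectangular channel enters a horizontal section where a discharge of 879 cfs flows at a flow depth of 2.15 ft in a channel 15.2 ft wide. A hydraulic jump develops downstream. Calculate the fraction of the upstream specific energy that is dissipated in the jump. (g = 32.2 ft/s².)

q = Q/b = 879/15.2 = 57.8 ft²/s; V₁ = q/y₁ = 26.9 ft/s. Fr₁ = V₁/√(g·y₁) = 3.23.
Bélanger equation: y₂/y₁ = ½[√(1 + 8Fr₁²) − 1] = ½[√84.60 − 1] = 4.10.
y₂ = 4.10 × 2.15 = 8.81 ft.
E₁ = y₁ + V₁²/2g = 13.4 ft. ΔE = (y₂ − y₁)³/(4y₁y₂) = 3.90 ft. ΔE/E₁ = 3.90/13.4 = 0.292.

ΔE/E₁ = 0.292 (29.2%)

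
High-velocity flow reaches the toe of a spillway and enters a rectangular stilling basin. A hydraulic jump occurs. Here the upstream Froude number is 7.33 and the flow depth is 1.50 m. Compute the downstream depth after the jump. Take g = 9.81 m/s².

y₂ = 14.8 m

Fr₁ = 7.33 (given).
Sequent-depth ratio: y₂/y₁ = ½[√(1 + 8Fr₁²) − 1] = ½[√430.8 − 1] = 9.88.
y₂ = 9.88 × 1.50 = 14.8 m.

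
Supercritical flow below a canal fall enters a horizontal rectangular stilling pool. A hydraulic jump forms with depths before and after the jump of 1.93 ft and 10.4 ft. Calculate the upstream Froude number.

Fr₁ = 4.15

For a rectangular channel the momentum equation gives q² = ½·g·y₁·y₂·(y₁ + y₂) = ½×32.2×1.93×10.4×12.3 = 3985.
q = √3985 = 63.1 ft²/s.
V₁ = q/y₁ = 32.7 ft/s; Fr₁ = V₁/√(g·y₁) = 4.15.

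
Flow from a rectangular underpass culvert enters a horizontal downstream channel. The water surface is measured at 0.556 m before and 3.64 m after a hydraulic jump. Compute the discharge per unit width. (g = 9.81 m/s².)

q = 6.45 m²/s

For a rectangular channel the momentum equation gives q² = ½·g·y₁·y₂·(y₁ + y₂) = ½×9.81×0.556×3.64×4.20 = 41.7.
q = √41.7 = 6.45 m²/s.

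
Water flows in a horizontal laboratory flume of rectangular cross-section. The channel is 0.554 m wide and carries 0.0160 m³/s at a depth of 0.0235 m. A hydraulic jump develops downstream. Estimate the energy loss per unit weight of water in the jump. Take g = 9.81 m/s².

ΔE = 0.0186 m

q = Q/b = 0.0160/0.554 = 0.0289 m²/s; V₁ = q/y₁ = 1.23 m/s. Fr₁ = V₁/√(g·y₁) = 2.56.
Conjugate-depth relation: y₂/y₁ = ½[√(1 + 8Fr₁²) − 1] = ½[√53.41 − 1] = 3.15.
y₂ = 3.15 × 0.0235 = 0.0741 m.
Head loss: ΔE = (y₂ − y₁)³/(4y₁y₂) = (0.0741 − 0.0235)³/(4×0.0235×0.0741) = 0.000130/0.00697 = 0.0186 m.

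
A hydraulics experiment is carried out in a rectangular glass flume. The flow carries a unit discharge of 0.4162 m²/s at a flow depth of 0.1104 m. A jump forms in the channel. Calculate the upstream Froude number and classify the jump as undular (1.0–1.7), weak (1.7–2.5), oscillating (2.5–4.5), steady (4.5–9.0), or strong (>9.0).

Fr₁ = 3.623; oscillating jump

V₁ = q/y₁ = 0.4162/0.1104 = 3.770 m/s. Fr₁ = V₁/√(g·y₁) = 3.770/√(9.81×0.1104) = 3.623.
Fr₁ = 3.623 lies in the oscillating range.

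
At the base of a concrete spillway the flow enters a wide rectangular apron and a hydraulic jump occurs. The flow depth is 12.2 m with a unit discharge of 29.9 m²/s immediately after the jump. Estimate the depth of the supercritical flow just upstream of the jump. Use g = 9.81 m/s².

V₂ = q/y₂ = 29.9/12.2 = 2.45 m/s; Fr₂ = V₂/√(g·y₂) = 0.224.
Since the conjugate-depth ratio holds either way, y₁/y₂ = ½[√(1 + 8Fr₂²) − 1] = ½[√1.401 − 1] = 0.0919.
y₁ = 0.0919 × 12.2 = 1.12 m.

y₁ = 1.12 m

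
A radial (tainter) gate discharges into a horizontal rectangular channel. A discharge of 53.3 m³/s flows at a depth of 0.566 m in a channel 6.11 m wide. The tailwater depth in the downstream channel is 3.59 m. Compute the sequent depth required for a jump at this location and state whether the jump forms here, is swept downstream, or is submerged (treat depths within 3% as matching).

q = Q/b = 53.3/6.11 = 8.72 m²/s; V₁ = q/y₁ = 15.4 m/s. Fr₁ = V₁/√(g·y₁) = 6.54.
Conjugate-depth relation: y₂/y₁ = ½[√(1 + 8Fr₁²) − 1] = ½[√343.3 − 1] = 8.76.
y₂ = 8.76 × 0.566 = 4.96 m.
Tailwater y_tw = 3.59 m: y_tw < y₂, so the jump is swept downstream.

y₂ = 4.96 m; the jump is swept downstream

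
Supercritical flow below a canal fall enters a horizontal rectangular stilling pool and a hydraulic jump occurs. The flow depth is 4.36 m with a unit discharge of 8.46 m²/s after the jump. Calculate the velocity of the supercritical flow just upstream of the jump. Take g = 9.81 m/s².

V₂ = q/y₂ = 8.46/4.36 = 1.94 m/s; Fr₂ = V₂/√(g·y₂) = 0.297.
Since the conjugate-depth ratio holds either way, y₁/y₂ = ½[√(1 + 8Fr₂²) − 1] = ½[√1.704 − 1] = 0.153.
y₁ = 0.153 × 4.36 = 0.666 m.
V₁ = q/y₁ = 8.46/0.666 = 12.7 m/s.

V₁ = 12.7 m/s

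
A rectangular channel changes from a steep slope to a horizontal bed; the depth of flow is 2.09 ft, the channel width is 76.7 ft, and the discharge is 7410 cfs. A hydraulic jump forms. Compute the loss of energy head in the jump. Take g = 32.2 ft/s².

q = Q/b = 7410/76.7 = 96.6 ft²/s; V₁ = q/y₁ = 46.2 ft/s. Fr₁ = V₁/√(g·y₁) = 5.63.
Bélanger equation: y₂/y₁ = ½[√(1 + 8Fr₁²) − 1] = ½[√255.0 − 1] = 7.48.
y₂ = 7.48 × 2.09 = 15.6 ft.
V₂ = q/y₂ = 96.6/15.6 = 6.18 ft/s. E₁ = y₁ + V₁²/2g = 35.3 ft; E₂ = y₂ + V₂²/2g = 16.2 ft. ΔE = E₁ − E₂ = 19.0 ft.

ΔE = 19.0 ft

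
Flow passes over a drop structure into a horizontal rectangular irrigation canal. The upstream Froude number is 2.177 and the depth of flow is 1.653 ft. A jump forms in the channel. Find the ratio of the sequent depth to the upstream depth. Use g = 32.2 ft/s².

Fr₁ = 2.177 (given).
By Bélanger, y₂/y₁ = ½[√(1 + 8Fr₁²) − 1] = ½[√38.915 − 1] = 2.619.

y₂/y₁ = 2.619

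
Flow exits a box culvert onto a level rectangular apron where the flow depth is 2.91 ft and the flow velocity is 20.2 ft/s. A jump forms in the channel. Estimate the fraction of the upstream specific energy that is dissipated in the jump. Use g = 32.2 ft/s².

Fr₁ = V₁/√(g·y₁) = 20.2/√(32.2×2.91) = 2.09.
Sequent-depth ratio: y₂/y₁ = ½[√(1 + 8Fr₁²) − 1] = ½[√35.84 − 1] = 2.49.
y₂ = 2.49 × 2.91 = 7.26 ft.
E₁ = y₁ + V₁²/2g = 9.25 ft. ΔE = (y₂ − y₁)³/(4y₁y₂) = 0.971 ft. ΔE/E₁ = 0.971/9.25 = 0.105.

ΔE/E₁ = 0.105 (10.5%)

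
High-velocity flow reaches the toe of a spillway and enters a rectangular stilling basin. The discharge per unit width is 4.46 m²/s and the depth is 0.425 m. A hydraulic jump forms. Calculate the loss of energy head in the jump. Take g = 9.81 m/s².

V₁ = q/y₁ = 4.46/0.425 = 10.5 m/s. Fr₁ = V₁/√(g·y₁) = 10.5/√(9.81×0.425) = 5.14.
Bélanger equation: y₂/y₁ = ½[√(1 + 8Fr₁²) − 1] = ½[√212.3 − 1] = 6.79.
y₂ = 6.79 × 0.425 = 2.88 m.
Head loss: ΔE = (y₂ − y₁)³/(4y₁y₂) = (2.88 − 0.425)³/(4×0.425×2.88) = 14.9/4.90 = 3.03 m.

ΔE = 3.03 m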